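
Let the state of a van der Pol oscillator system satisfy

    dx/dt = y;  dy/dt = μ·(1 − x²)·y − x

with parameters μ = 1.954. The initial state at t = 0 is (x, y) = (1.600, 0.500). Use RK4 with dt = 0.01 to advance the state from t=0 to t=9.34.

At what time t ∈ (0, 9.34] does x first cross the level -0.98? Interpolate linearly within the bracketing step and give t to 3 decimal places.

t = 2.514

t=0.000: state=(1.600, 0.500)
step 1 (dt=0.01): k1=(0.500, -3.124), k2=(0.484, -3.087), k3=(0.485, -3.087), k4=(0.469, -3.049); state += dt/6·(k1+2k2+2k3+k4)
t=0.010: state=(1.605, 0.469)
t=0.020: state=(1.609, 0.439)
t=0.030: state=(1.614, 0.410)
continuing one RK4 step at a time; state shown every 50 steps (Δt=0.5):
t=0.500: state=(1.597, -0.306)
t=1.000: state=(1.381, -0.540)
t=1.500: state=(1.046, -0.837)
t=2.000: state=(0.456, -1.700)
t=2.500: state=(-0.927, -3.751)
t=2.510: state=(-0.965, -3.750)
next step: t=2.520: state=(-1.002, -3.742) — x has crossed -0.98
linear interpolation between t=2.510 (-0.96491) and t=2.520 (-1.00237) → t≈2.514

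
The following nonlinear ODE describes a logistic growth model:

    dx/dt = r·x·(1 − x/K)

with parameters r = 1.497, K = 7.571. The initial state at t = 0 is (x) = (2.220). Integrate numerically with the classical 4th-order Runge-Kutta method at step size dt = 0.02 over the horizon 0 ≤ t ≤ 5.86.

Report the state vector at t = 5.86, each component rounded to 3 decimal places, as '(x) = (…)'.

(x) = (7.568)

t=0.000: state=(2.220)
step 1 (dt=0.02): k1=(2.349), k2=(2.363), k3=(2.363), k4=(2.378); state += dt/6·(k1+2k2+2k3+k4)
t=0.020: state=(2.267)
t=0.040: state=(2.315)
t=0.060: state=(2.364)
continuing one RK4 step at a time; state shown every 10 steps (Δt=0.2):
t=0.200: state=(2.717)
t=0.400: state=(3.257)
t=0.600: state=(3.820)
t=0.800: state=(4.382)
t=1.000: state=(4.918)
t=1.200: state=(5.408)
t=1.400: state=(5.840)
t=1.600: state=(6.207)
t=1.800: state=(6.511)
t=2.000: state=(6.755)
t=2.200: state=(6.949)
t=2.400: state=(7.100)
t=2.600: state=(7.216)
t=2.800: state=(7.305)
t=3.000: state=(7.372)
t=3.200: state=(7.422)
t=3.400: state=(7.460)
t=3.600: state=(7.489)
t=3.800: state=(7.510)
t=4.000: state=(7.525)
t=4.200: state=(7.537)
t=4.400: state=(7.546)
t=4.600: state=(7.552)
t=4.800: state=(7.557)
t=5.000: state=(7.561)
t=5.200: state=(7.563)
t=5.400: state=(7.565)
t=5.600: state=(7.567)
t=5.800: state=(7.568)
t=5.860: state=(7.568)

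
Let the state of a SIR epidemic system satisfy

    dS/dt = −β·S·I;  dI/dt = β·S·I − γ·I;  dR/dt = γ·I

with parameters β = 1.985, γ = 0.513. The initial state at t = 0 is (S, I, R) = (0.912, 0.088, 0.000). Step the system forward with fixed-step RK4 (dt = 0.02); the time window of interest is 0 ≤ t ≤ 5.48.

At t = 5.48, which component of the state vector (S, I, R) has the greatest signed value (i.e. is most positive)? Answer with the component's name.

t=0.000: state=(0.912, 0.088, 0.000)
step 1 (dt=0.02): k1=(-0.159, 0.114, 0.045), k2=(-0.161, 0.115, 0.046), k3=(-0.161, 0.115, 0.046), k4=(-0.163, 0.117, 0.046); state += dt/6·(k1+2k2+2k3+k4)
t=0.020: state=(0.909, 0.090, 0.001)
t=0.040: state=(0.905, 0.093, 0.002)
t=0.060: state=(0.902, 0.095, 0.003)
continuing one RK4 step at a time; state shown every 10 steps (Δt=0.2):
t=0.200: state=(0.876, 0.113, 0.010)
t=0.400: state=(0.833, 0.144, 0.023)
t=0.600: state=(0.781, 0.179, 0.040)
t=0.800: state=(0.723, 0.217, 0.060)
t=1.000: state=(0.657, 0.258, 0.085)
t=1.200: state=(0.589, 0.298, 0.113)
t=1.400: state=(0.519, 0.335, 0.146)
t=1.600: state=(0.451, 0.367, 0.182)
t=1.800: state=(0.388, 0.391, 0.221)
t=2.000: state=(0.331, 0.407, 0.262)
t=2.200: state=(0.281, 0.415, 0.304)
t=2.400: state=(0.239, 0.415, 0.347)
t=2.600: state=(0.203, 0.409, 0.389)
t=2.800: state=(0.173, 0.397, 0.430)
t=3.000: state=(0.148, 0.382, 0.470)
t=3.200: state=(0.128, 0.364, 0.508)
t=3.400: state=(0.111, 0.344, 0.545)
t=3.600: state=(0.097, 0.324, 0.579)
t=3.800: state=(0.086, 0.303, 0.611)
t=4.000: state=(0.076, 0.282, 0.641)
t=4.200: state=(0.068, 0.262, 0.669)
t=4.400: state=(0.062, 0.243, 0.695)
t=4.600: state=(0.056, 0.224, 0.719)
t=4.800: state=(0.052, 0.207, 0.741)
t=5.000: state=(0.048, 0.190, 0.762)
t=5.200: state=(0.045, 0.175, 0.780)
t=5.400: state=(0.042, 0.161, 0.798)
t=5.480: state=(0.041, 0.155, 0.804)
compare at T: S=0.041, I=0.155, R=0.804

largest component: R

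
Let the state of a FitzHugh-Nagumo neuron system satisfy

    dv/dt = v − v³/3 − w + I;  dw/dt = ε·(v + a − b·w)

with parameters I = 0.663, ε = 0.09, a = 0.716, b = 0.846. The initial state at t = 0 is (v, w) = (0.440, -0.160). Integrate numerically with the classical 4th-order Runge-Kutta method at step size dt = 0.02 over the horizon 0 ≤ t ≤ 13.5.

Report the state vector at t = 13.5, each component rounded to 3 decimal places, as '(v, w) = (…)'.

t=0.000: state=(0.440, -0.160)
step 1 (dt=0.02): k1=(1.235, 0.116), k2=(1.243, 0.117), k3=(1.243, 0.117), k4=(1.252, 0.118); state += dt/6·(k1+2k2+2k3+k4)
t=0.020: state=(0.465, -0.158)
t=0.040: state=(0.490, -0.155)
t=0.060: state=(0.516, -0.153)
continuing one RK4 step at a time; state shown every 25 steps (Δt=0.5):
t=0.500: state=(1.129, -0.088)
t=1.000: state=(1.686, 0.010)
t=1.500: state=(1.894, 0.122)
t=2.000: state=(1.922, 0.233)
t=2.500: state=(1.900, 0.341)
t=3.000: state=(1.864, 0.443)
t=3.500: state=(1.826, 0.539)
t=4.000: state=(1.786, 0.631)
t=4.500: state=(1.746, 0.717)
t=5.000: state=(1.705, 0.798)
t=5.500: state=(1.664, 0.874)
t=6.000: state=(1.622, 0.945)
t=6.500: state=(1.580, 1.012)
t=7.000: state=(1.538, 1.075)
t=7.500: state=(1.494, 1.133)
t=8.000: state=(1.450, 1.188)
t=8.500: state=(1.404, 1.238)
t=9.000: state=(1.356, 1.284)
t=9.500: state=(1.307, 1.327)
t=10.000: state=(1.255, 1.365)
t=10.500: state=(1.201, 1.400)
t=11.000: state=(1.142, 1.431)
t=11.500: state=(1.078, 1.458)
t=12.000: state=(1.006, 1.481)
t=12.500: state=(0.925, 1.500)
t=13.000: state=(0.828, 1.515)
t=13.500: state=(0.708, 1.524)

(v, w) = (0.708, 1.524)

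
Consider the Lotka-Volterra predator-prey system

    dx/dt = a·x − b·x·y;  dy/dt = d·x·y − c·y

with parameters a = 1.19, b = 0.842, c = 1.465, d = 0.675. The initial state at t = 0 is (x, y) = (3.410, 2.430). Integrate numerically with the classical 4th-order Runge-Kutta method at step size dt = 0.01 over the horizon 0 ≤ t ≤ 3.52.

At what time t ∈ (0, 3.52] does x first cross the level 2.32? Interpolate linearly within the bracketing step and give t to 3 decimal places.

t=0.000: state=(3.410, 2.430)
step 1 (dt=0.01): k1=(-2.919, 2.033), k2=(-2.936, 2.018), k3=(-2.935, 2.018), k4=(-2.951, 2.002); state += dt/6·(k1+2k2+2k3+k4)
t=0.010: state=(3.381, 2.450)
t=0.020: state=(3.351, 2.470)
t=0.030: state=(3.321, 2.490)
continuing one RK4 step at a time; state shown every 20 steps (Δt=0.2):
t=0.200: state=(2.789, 2.756)
t=0.350: state=(2.334, 2.866)
next step: t=0.360: state=(2.306, 2.869) — x has crossed 2.32
linear interpolation between t=0.350 (2.33419) and t=0.360 (2.30578) → t≈0.355

t = 0.355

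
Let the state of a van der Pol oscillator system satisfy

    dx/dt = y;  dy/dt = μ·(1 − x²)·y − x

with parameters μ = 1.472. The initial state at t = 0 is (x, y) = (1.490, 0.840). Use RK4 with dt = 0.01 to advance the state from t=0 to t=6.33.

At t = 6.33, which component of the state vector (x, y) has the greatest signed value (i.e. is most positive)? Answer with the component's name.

t=0.000: state=(1.490, 0.840)
step 1 (dt=0.01): k1=(0.840, -2.999), k2=(0.825, -2.991), k3=(0.825, -2.991), k4=(0.810, -2.983); state += dt/6·(k1+2k2+2k3+k4)
t=0.010: state=(1.498, 0.810)
t=0.020: state=(1.506, 0.780)
t=0.030: state=(1.514, 0.751)
continuing one RK4 step at a time; state shown every 25 steps (Δt=0.25):
t=0.250: state=(1.614, 0.192)
t=0.500: state=(1.608, -0.200)
t=0.750: state=(1.528, -0.421)
t=1.000: state=(1.403, -0.576)
t=1.250: state=(1.240, -0.728)
t=1.500: state=(1.035, -0.924)
t=1.750: state=(0.770, -1.221)
t=2.000: state=(0.409, -1.712)
t=2.250: state=(-0.111, -2.484)
t=2.500: state=(-0.829, -3.149)
t=2.750: state=(-1.555, -2.349)
t=3.000: state=(-1.934, -0.757)
t=3.250: state=(-2.006, 0.046)
t=3.500: state=(-1.955, 0.320)
t=3.750: state=(-1.860, 0.428)
t=4.000: state=(-1.744, 0.496)
t=4.250: state=(-1.612, 0.562)
t=4.500: state=(-1.461, 0.645)
t=4.750: state=(-1.287, 0.760)
t=5.000: state=(-1.077, 0.933)
t=5.250: state=(-0.812, 1.210)
t=5.500: state=(-0.455, 1.680)
t=5.750: state=(0.053, 2.436)
t=6.000: state=(0.765, 3.166)
t=6.250: state=(1.514, 2.498)
t=6.330: state=(1.692, 1.956)
compare at T: x=1.692, y=1.956

largest component: y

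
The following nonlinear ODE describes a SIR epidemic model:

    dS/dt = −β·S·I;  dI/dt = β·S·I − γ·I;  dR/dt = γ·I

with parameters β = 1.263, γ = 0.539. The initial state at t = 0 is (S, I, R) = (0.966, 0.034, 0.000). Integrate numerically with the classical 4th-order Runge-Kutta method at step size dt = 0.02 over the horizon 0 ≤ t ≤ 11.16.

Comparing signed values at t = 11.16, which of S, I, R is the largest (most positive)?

t=0.000: state=(0.966, 0.034, 0.000)
step 1 (dt=0.02): k1=(-0.041, 0.023, 0.018), k2=(-0.042, 0.023, 0.018), k3=(-0.042, 0.023, 0.018), k4=(-0.042, 0.023, 0.019); state += dt/6·(k1+2k2+2k3+k4)
t=0.020: state=(0.965, 0.034, 0.000)
t=0.040: state=(0.964, 0.035, 0.001)
t=0.060: state=(0.963, 0.035, 0.001)
continuing one RK4 step at a time; state shown every 25 steps (Δt=0.5):
t=0.500: state=(0.942, 0.047, 0.011)
t=1.000: state=(0.909, 0.065, 0.026)
t=1.500: state=(0.867, 0.087, 0.046)
t=2.000: state=(0.814, 0.113, 0.073)
t=2.500: state=(0.751, 0.142, 0.108)
t=3.000: state=(0.680, 0.170, 0.150)
t=3.500: state=(0.606, 0.195, 0.199)
t=4.000: state=(0.533, 0.213, 0.254)
t=4.500: state=(0.464, 0.223, 0.313)
t=5.000: state=(0.403, 0.224, 0.373)
t=5.500: state=(0.350, 0.217, 0.433)
t=6.000: state=(0.307, 0.204, 0.490)
t=6.500: state=(0.271, 0.187, 0.542)
t=7.000: state=(0.242, 0.168, 0.590)
t=7.500: state=(0.219, 0.148, 0.633)
t=8.000: state=(0.201, 0.129, 0.670)
t=8.500: state=(0.186, 0.111, 0.702)
t=9.000: state=(0.175, 0.095, 0.730)
t=9.500: state=(0.165, 0.081, 0.754)
t=10.000: state=(0.158, 0.069, 0.774)
t=10.500: state=(0.151, 0.058, 0.791)
t=11.000: state=(0.146, 0.048, 0.805)
t=11.160: state=(0.145, 0.046, 0.809)
compare at T: S=0.145, I=0.046, R=0.809

largest component: R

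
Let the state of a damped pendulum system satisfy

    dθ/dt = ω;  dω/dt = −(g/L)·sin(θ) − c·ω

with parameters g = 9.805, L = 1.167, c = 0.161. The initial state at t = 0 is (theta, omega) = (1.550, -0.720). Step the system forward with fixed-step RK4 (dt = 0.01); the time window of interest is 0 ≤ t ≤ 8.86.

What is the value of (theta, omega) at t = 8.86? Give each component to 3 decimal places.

t=0.000: state=(1.550, -0.720)
step 1 (dt=0.01): k1=(-0.720, -8.284), k2=(-0.761, -8.277), k3=(-0.761, -8.277), k4=(-0.803, -8.269); state += dt/6·(k1+2k2+2k3+k4)
t=0.010: state=(1.542, -0.803)
t=0.020: state=(1.534, -0.885)
t=0.030: state=(1.525, -0.968)
continuing one RK4 step at a time; state shown every 50 steps (Δt=0.5):
t=0.500: state=(0.265, -3.895)
t=1.000: state=(-1.282, -1.450)
t=1.500: state=(-0.983, 2.523)
t=2.000: state=(0.656, 2.936)
t=2.500: state=(1.218, -0.836)
t=3.000: state=(0.023, -3.269)
t=3.500: state=(-1.110, -0.656)
t=4.000: state=(-0.537, 2.651)
t=4.500: state=(0.796, 1.784)
t=5.000: state=(0.822, -1.642)
t=5.500: state=(-0.399, -2.403)
t=6.000: state=(-0.906, 0.601)
t=6.500: state=(0.017, 2.488)
t=7.000: state=(0.840, 0.319)
t=7.500: state=(0.289, -2.169)
t=8.000: state=(-0.676, -1.041)
t=8.500: state=(-0.494, 1.626)
t=8.860: state=(0.215, 1.954)

(theta, omega) = (0.215, 1.954)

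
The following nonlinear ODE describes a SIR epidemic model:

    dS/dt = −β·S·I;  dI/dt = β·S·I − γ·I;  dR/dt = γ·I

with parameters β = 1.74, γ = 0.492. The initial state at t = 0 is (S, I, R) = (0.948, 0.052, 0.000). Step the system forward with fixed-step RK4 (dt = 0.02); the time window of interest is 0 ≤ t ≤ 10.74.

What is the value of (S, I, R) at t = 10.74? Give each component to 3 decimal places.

t=0.000: state=(0.948, 0.052, 0.000)
step 1 (dt=0.02): k1=(-0.086, 0.060, 0.026), k2=(-0.087, 0.061, 0.026), k3=(-0.087, 0.061, 0.026), k4=(-0.088, 0.061, 0.026); state += dt/6·(k1+2k2+2k3+k4)
t=0.020: state=(0.946, 0.053, 0.001)
t=0.040: state=(0.944, 0.054, 0.001)
t=0.060: state=(0.943, 0.056, 0.002)
continuing one RK4 step at a time; state shown every 25 steps (Δt=0.5):
t=0.500: state=(0.892, 0.091, 0.017)
t=1.000: state=(0.805, 0.149, 0.046)
t=1.500: state=(0.685, 0.223, 0.092)
t=2.000: state=(0.546, 0.298, 0.156)
t=2.500: state=(0.411, 0.353, 0.237)
t=3.000: state=(0.298, 0.375, 0.327)
t=3.500: state=(0.216, 0.366, 0.418)
t=4.000: state=(0.159, 0.336, 0.505)
t=4.500: state=(0.121, 0.296, 0.583)
t=5.000: state=(0.095, 0.254, 0.651)
t=5.500: state=(0.077, 0.214, 0.708)
t=6.000: state=(0.065, 0.178, 0.756)
t=6.500: state=(0.057, 0.147, 0.796)
t=7.000: state=(0.050, 0.120, 0.829)
t=7.500: state=(0.046, 0.098, 0.856)
t=8.000: state=(0.043, 0.080, 0.878)
t=8.500: state=(0.040, 0.065, 0.895)
t=9.000: state=(0.038, 0.052, 0.910)
t=9.500: state=(0.036, 0.042, 0.921)
t=10.000: state=(0.035, 0.034, 0.931)
t=10.500: state=(0.034, 0.027, 0.938)
t=10.740: state=(0.034, 0.025, 0.941)

(S, I, R) = (0.034, 0.025, 0.941)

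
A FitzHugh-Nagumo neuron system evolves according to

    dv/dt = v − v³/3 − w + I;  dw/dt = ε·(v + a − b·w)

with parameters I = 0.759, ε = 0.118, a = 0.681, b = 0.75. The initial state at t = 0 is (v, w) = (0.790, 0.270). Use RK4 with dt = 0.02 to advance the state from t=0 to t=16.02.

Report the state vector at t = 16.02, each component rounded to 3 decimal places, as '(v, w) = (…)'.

(v, w) = (-1.712, 0.628)

t=0.000: state=(0.790, 0.270)
step 1 (dt=0.02): k1=(1.115, 0.150), k2=(1.117, 0.151), k3=(1.117, 0.151), k4=(1.120, 0.152); state += dt/6·(k1+2k2+2k3+k4)
t=0.020: state=(0.812, 0.273)
t=0.040: state=(0.835, 0.276)
t=0.060: state=(0.857, 0.279)
continuing one RK4 step at a time; state shown every 50 steps (Δt=1):
t=1.000: state=(1.669, 0.471)
t=2.000: state=(1.779, 0.707)
t=3.000: state=(1.699, 0.921)
t=4.000: state=(1.596, 1.106)
t=5.000: state=(1.487, 1.263)
t=6.000: state=(1.370, 1.394)
t=7.000: state=(1.241, 1.500)
t=8.000: state=(1.091, 1.582)
t=9.000: state=(0.901, 1.638)
t=10.000: state=(0.621, 1.663)
t=11.000: state=(0.081, 1.642)
t=12.000: state=(-1.123, 1.527)
t=13.000: state=(-1.893, 1.291)
t=14.000: state=(-1.889, 1.043)
t=15.000: state=(-1.804, 0.823)
t=16.000: state=(-1.714, 0.631)
t=16.020: state=(-1.712, 0.628)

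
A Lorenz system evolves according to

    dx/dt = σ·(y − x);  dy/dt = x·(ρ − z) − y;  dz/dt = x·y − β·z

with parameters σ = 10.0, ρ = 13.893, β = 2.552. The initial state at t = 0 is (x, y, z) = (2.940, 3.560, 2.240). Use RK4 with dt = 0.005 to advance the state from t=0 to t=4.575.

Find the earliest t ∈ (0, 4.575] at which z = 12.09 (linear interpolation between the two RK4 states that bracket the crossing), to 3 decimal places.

t=0.000: state=(2.940, 3.560, 2.240)
step 1 (dt=0.005): k1=(6.200, 30.700, 4.750), k2=(6.812, 30.769, 5.002), k3=(6.799, 30.784, 5.006), k4=(7.399, 30.868, 5.265); state += dt/6·(k1+2k2+2k3+k4)
t=0.005: state=(2.974, 3.714, 2.265)
t=0.010: state=(3.014, 3.869, 2.293)
t=0.015: state=(3.059, 4.025, 2.323)
continuing one RK4 step at a time; state shown every 40 steps (Δt=0.2):
t=0.200: state=(7.690, 11.227, 7.773)
t=0.250: state=(9.382, 12.426, 11.661)
next step: t=0.255: state=(9.532, 12.459, 12.098) — z has crossed 12.09
linear interpolation between t=0.250 (11.66084) and t=0.255 (12.09769) → t≈0.255

t = 0.255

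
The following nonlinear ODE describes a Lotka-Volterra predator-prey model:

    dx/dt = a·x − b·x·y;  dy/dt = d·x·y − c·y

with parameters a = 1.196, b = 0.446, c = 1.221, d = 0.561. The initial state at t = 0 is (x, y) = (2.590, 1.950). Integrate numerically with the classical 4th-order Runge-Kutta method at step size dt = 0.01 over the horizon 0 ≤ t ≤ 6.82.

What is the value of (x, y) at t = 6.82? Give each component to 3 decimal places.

t=0.000: state=(2.590, 1.950)
step 1 (dt=0.01): k1=(0.845, 0.452), k2=(0.844, 0.458), k3=(0.844, 0.458), k4=(0.843, 0.463); state += dt/6·(k1+2k2+2k3+k4)
t=0.010: state=(2.598, 1.955)
t=0.020: state=(2.607, 1.959)
t=0.030: state=(2.615, 1.964)
continuing one RK4 step at a time; state shown every 25 steps (Δt=0.25):
t=0.250: state=(2.789, 2.096)
t=0.500: state=(2.944, 2.311)
t=0.750: state=(3.022, 2.590)
t=1.000: state=(2.999, 2.915)
t=1.250: state=(2.868, 3.246)
t=1.500: state=(2.650, 3.525)
t=1.750: state=(2.386, 3.699)
t=2.000: state=(2.123, 3.738)
t=2.250: state=(1.894, 3.649)
t=2.500: state=(1.717, 3.462)
t=2.750: state=(1.595, 3.216)
t=3.000: state=(1.525, 2.948)
t=3.250: state=(1.503, 2.685)
t=3.500: state=(1.523, 2.445)
t=3.750: state=(1.582, 2.239)
t=4.000: state=(1.678, 2.073)
t=4.250: state=(1.809, 1.950)
t=4.500: state=(1.972, 1.873)
t=4.750: state=(2.163, 1.844)
t=5.000: state=(2.372, 1.867)
t=5.250: state=(2.588, 1.949)
t=5.500: state=(2.787, 2.094)
t=5.750: state=(2.942, 2.308)
t=6.000: state=(3.022, 2.587)
t=6.250: state=(3.000, 2.912)
t=6.500: state=(2.870, 3.242)
t=6.750: state=(2.652, 3.522)
t=6.820: state=(2.581, 3.584)

(x, y) = (2.581, 3.584)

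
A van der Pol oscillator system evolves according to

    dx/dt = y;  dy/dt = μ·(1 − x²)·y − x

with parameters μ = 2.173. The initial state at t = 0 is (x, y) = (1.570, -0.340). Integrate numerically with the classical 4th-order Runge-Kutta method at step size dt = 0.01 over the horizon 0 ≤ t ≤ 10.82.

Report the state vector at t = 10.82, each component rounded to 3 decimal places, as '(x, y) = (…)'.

t=0.000: state=(1.570, -0.340)
step 1 (dt=0.01): k1=(-0.340, -0.488), k2=(-0.342, -0.482), k3=(-0.342, -0.482), k4=(-0.345, -0.477); state += dt/6·(k1+2k2+2k3+k4)
t=0.010: state=(1.567, -0.345)
t=0.020: state=(1.563, -0.350)
t=0.030: state=(1.560, -0.354)
continuing one RK4 step at a time; state shown every 50 steps (Δt=0.5):
t=0.500: state=(1.350, -0.532)
t=1.000: state=(1.020, -0.834)
t=1.500: state=(0.413, -1.812)
t=2.000: state=(-1.115, -3.956)
t=2.500: state=(-2.018, -0.093)
t=3.000: state=(-1.923, 0.301)
t=3.500: state=(-1.757, 0.361)
t=4.000: state=(-1.559, 0.438)
t=4.500: state=(-1.309, 0.581)
t=5.000: state=(-0.946, 0.929)
t=5.500: state=(-0.241, 2.180)
t=6.000: state=(1.441, 3.394)
t=6.500: state=(2.019, -0.082)
t=7.000: state=(1.897, -0.313)
t=7.500: state=(1.726, -0.371)
t=8.000: state=(1.521, -0.455)
t=8.500: state=(1.258, -0.618)
t=9.000: state=(0.863, -1.039)
t=9.500: state=(0.038, -2.624)
t=10.000: state=(-1.691, -2.467)
t=10.500: state=(-2.008, 0.177)
t=10.820: state=(-1.926, 0.299)

(x, y) = (-1.926, 0.299)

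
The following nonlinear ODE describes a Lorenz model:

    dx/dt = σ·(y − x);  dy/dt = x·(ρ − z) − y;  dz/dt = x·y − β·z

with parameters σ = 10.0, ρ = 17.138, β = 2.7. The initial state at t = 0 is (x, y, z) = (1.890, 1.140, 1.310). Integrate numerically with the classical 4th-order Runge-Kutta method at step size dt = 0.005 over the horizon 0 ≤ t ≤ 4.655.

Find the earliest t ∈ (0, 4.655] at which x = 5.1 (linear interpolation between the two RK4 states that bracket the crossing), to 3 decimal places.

t=0.000: state=(1.890, 1.140, 1.310)
step 1 (dt=0.005): k1=(-7.500, 28.775, -1.382), k2=(-6.593, 28.413, -1.260), k3=(-6.625, 28.449, -1.260), k4=(-5.746, 28.120, -1.139); state += dt/6·(k1+2k2+2k3+k4)
t=0.005: state=(1.857, 1.282, 1.304)
t=0.010: state=(1.832, 1.421, 1.299)
t=0.015: state=(1.816, 1.558, 1.295)
continuing one RK4 step at a time; state shown every 40 steps (Δt=0.2):
t=0.200: state=(5.017, 8.710, 3.180)
next step: t=0.205: state=(5.205, 9.020, 3.362) — x has crossed 5.1
linear interpolation between t=0.200 (5.01732) and t=0.205 (5.20503) → t≈0.202

t = 0.202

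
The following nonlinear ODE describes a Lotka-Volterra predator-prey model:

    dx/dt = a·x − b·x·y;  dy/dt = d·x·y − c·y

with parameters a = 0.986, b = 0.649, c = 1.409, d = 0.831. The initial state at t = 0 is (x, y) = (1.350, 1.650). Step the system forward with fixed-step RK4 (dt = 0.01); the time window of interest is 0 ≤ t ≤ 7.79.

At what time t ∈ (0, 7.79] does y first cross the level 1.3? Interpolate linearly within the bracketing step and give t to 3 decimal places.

t = 0.827

t=0.000: state=(1.350, 1.650)
step 1 (dt=0.01): k1=(-0.115, -0.474), k2=(-0.112, -0.474), k3=(-0.112, -0.474), k4=(-0.110, -0.474); state += dt/6·(k1+2k2+2k3+k4)
t=0.010: state=(1.349, 1.645)
t=0.020: state=(1.348, 1.641)
t=0.030: state=(1.347, 1.636)
continuing one RK4 step at a time; state shown every 50 steps (Δt=0.5):
t=0.500: state=(1.344, 1.423)
t=0.820: state=(1.389, 1.302)
next step: t=0.830: state=(1.391, 1.299) — y has crossed 1.3
linear interpolation between t=0.820 (1.30222) and t=0.830 (1.29892) → t≈0.827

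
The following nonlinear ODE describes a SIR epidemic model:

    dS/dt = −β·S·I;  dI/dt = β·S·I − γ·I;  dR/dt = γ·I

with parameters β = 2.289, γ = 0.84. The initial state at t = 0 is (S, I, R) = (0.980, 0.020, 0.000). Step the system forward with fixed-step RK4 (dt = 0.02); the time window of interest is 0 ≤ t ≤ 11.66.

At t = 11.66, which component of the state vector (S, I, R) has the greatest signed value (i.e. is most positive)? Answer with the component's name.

t=0.000: state=(0.980, 0.020, 0.000)
step 1 (dt=0.02): k1=(-0.045, 0.028, 0.017), k2=(-0.045, 0.028, 0.017), k3=(-0.045, 0.028, 0.017), k4=(-0.046, 0.029, 0.017); state += dt/6·(k1+2k2+2k3+k4)
t=0.020: state=(0.979, 0.021, 0.000)
t=0.040: state=(0.978, 0.021, 0.001)
t=0.060: state=(0.977, 0.022, 0.001)
continuing one RK4 step at a time; state shown every 25 steps (Δt=0.5):
t=0.500: state=(0.948, 0.040, 0.012)
t=1.000: state=(0.890, 0.075, 0.036)
t=1.500: state=(0.793, 0.129, 0.078)
t=2.000: state=(0.658, 0.196, 0.146)
t=2.500: state=(0.509, 0.251, 0.241)
t=3.000: state=(0.376, 0.272, 0.352)
t=3.500: state=(0.276, 0.259, 0.464)
t=4.000: state=(0.209, 0.224, 0.566)
t=4.500: state=(0.166, 0.182, 0.652)
t=5.000: state=(0.138, 0.142, 0.720)
t=5.500: state=(0.119, 0.108, 0.772)
t=6.000: state=(0.107, 0.081, 0.812)
t=6.500: state=(0.099, 0.060, 0.841)
t=7.000: state=(0.093, 0.044, 0.863)
t=7.500: state=(0.089, 0.032, 0.879)
t=8.000: state=(0.087, 0.023, 0.890)
t=8.500: state=(0.085, 0.017, 0.898)
t=9.000: state=(0.083, 0.012, 0.904)
t=9.500: state=(0.082, 0.009, 0.909)
t=10.000: state=(0.082, 0.006, 0.912)
t=10.500: state=(0.081, 0.005, 0.914)
t=11.000: state=(0.081, 0.003, 0.916)
t=11.500: state=(0.081, 0.002, 0.917)
t=11.660: state=(0.080, 0.002, 0.917)
compare at T: S=0.080, I=0.002, R=0.917

largest component: R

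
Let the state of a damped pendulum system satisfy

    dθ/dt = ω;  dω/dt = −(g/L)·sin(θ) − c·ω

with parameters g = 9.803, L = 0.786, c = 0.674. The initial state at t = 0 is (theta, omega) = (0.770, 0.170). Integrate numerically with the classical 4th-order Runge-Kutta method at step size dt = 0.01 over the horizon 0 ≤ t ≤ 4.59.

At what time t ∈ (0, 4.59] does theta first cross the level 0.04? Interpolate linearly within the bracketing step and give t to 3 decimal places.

t=0.000: state=(0.770, 0.170)
step 1 (dt=0.01): k1=(0.170, -8.797), k2=(0.126, -8.775), k3=(0.126, -8.773), k4=(0.082, -8.749); state += dt/6·(k1+2k2+2k3+k4)
t=0.010: state=(0.771, 0.082)
t=0.020: state=(0.772, -0.005)
t=0.030: state=(0.771, -0.092)
continuing one RK4 step at a time; state shown every 20 steps (Δt=0.2):
t=0.200: state=(0.639, -1.405)
t=0.400: state=(0.257, -2.253)
t=0.490: state=(0.051, -2.286)
next step: t=0.500: state=(0.028, -2.275) — theta has crossed 0.04
linear interpolation between t=0.490 (0.05078) and t=0.500 (0.02798) → t≈0.495

t = 0.495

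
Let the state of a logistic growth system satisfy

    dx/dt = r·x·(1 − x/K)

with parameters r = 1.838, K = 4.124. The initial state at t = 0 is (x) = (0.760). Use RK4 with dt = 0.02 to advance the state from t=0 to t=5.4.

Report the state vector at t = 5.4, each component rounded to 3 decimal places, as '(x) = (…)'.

(x) = (4.123)

t=0.000: state=(0.760)
step 1 (dt=0.02): k1=(1.139), k2=(1.153), k3=(1.153), k4=(1.166); state += dt/6·(k1+2k2+2k3+k4)
t=0.020: state=(0.783)
t=0.040: state=(0.807)
t=0.060: state=(0.831)
continuing one RK4 step at a time; state shown every 10 steps (Δt=0.2):
t=0.200: state=(1.015)
t=0.400: state=(1.321)
t=0.600: state=(1.670)
t=0.800: state=(2.044)
t=1.000: state=(2.420)
t=1.200: state=(2.772)
t=1.400: state=(3.083)
t=1.600: state=(3.342)
t=1.800: state=(3.549)
t=2.000: state=(3.708)
t=2.200: state=(3.827)
t=2.400: state=(3.914)
t=2.600: state=(3.976)
t=2.800: state=(4.020)
t=3.000: state=(4.052)
t=3.200: state=(4.074)
t=3.400: state=(4.089)
t=3.600: state=(4.100)
t=3.800: state=(4.107)
t=4.000: state=(4.112)
t=4.200: state=(4.116)
t=4.400: state=(4.118)
t=4.600: state=(4.120)
t=4.800: state=(4.121)
t=5.000: state=(4.122)
t=5.200: state=(4.123)
t=5.400: state=(4.123)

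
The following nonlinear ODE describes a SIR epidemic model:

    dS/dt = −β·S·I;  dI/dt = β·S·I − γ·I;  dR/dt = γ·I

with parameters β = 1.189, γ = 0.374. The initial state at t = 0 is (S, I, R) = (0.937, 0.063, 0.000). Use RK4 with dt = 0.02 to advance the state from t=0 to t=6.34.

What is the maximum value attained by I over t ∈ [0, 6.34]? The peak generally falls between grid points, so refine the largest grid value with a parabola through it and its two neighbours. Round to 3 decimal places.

t=0.000: state=(0.937, 0.063, 0.000)
step 1 (dt=0.02): k1=(-0.070, 0.047, 0.024), k2=(-0.071, 0.047, 0.024), k3=(-0.071, 0.047, 0.024), k4=(-0.071, 0.047, 0.024); state += dt/6·(k1+2k2+2k3+k4)
t=0.020: state=(0.936, 0.064, 0.000)
t=0.040: state=(0.934, 0.065, 0.001)
t=0.060: state=(0.933, 0.066, 0.001)
continuing one RK4 step at a time; state shown every 25 steps (Δt=0.5):
t=0.500: state=(0.896, 0.090, 0.014)
t=1.000: state=(0.840, 0.125, 0.034)
t=1.500: state=(0.770, 0.168, 0.062)
t=2.000: state=(0.688, 0.215, 0.097)
t=2.500: state=(0.597, 0.261, 0.142)
t=3.000: state=(0.505, 0.301, 0.195)
t=3.500: state=(0.418, 0.328, 0.254)
t=4.000: state=(0.343, 0.341, 0.316)
t=4.500: state=(0.280, 0.340, 0.380)
t=5.000: state=(0.229, 0.328, 0.443)
t=5.500: state=(0.190, 0.308, 0.502)
t=6.000: state=(0.159, 0.283, 0.558)
t=6.340: state=(0.142, 0.265, 0.593)
largest grid value and its neighbours: I(4.200)=0.34210, I(4.220)=0.34210, I(4.240)=0.34208
parabola through these three points peaks at t≈4.211 with I≈0.34211

max I = 0.342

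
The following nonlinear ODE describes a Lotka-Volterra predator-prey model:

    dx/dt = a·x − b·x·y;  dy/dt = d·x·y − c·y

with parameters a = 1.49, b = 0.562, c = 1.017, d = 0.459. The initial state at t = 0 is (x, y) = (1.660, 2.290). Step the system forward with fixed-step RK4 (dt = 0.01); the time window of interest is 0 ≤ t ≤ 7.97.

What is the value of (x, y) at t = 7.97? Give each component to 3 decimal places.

t=0.000: state=(1.660, 2.290)
step 1 (dt=0.01): k1=(0.337, -0.584), k2=(0.340, -0.582), k3=(0.340, -0.582), k4=(0.343, -0.579); state += dt/6·(k1+2k2+2k3+k4)
t=0.010: state=(1.663, 2.284)
t=0.020: state=(1.667, 2.278)
t=0.030: state=(1.670, 2.273)
continuing one RK4 step at a time; state shown every 50 steps (Δt=0.5):
t=0.500: state=(1.902, 2.067)
t=1.000: state=(2.271, 2.003)
t=1.500: state=(2.690, 2.129)
t=2.000: state=(2.985, 2.467)
t=2.500: state=(2.941, 2.952)
t=3.000: state=(2.542, 3.347)
t=3.500: state=(2.055, 3.407)
t=4.000: state=(1.715, 3.146)
t=4.500: state=(1.576, 2.749)
t=5.000: state=(1.618, 2.378)
t=5.500: state=(1.819, 2.115)
t=6.000: state=(2.156, 2.003)
t=6.500: state=(2.574, 2.072)
t=7.000: state=(2.928, 2.350)
t=7.500: state=(2.995, 2.810)
t=7.970: state=(2.706, 3.240)

(x, y) = (2.706, 3.240)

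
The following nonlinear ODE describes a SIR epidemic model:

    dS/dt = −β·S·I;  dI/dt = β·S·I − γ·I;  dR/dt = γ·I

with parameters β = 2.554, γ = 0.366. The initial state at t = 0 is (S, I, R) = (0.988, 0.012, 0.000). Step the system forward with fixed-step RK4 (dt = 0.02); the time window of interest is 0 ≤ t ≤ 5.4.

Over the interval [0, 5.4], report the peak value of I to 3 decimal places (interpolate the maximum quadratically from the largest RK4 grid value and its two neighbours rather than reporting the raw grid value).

max I = 0.580

t=0.000: state=(0.988, 0.012, 0.000)
step 1 (dt=0.02): k1=(-0.030, 0.026, 0.004), k2=(-0.031, 0.026, 0.004), k3=(-0.031, 0.026, 0.004), k4=(-0.032, 0.027, 0.005); state += dt/6·(k1+2k2+2k3+k4)
t=0.020: state=(0.987, 0.013, 0.000)
t=0.040: state=(0.987, 0.013, 0.000)
t=0.060: state=(0.986, 0.014, 0.000)
continuing one RK4 step at a time; state shown every 10 steps (Δt=0.2):
t=0.200: state=(0.980, 0.018, 0.001)
t=0.400: state=(0.969, 0.028, 0.003)
t=0.600: state=(0.952, 0.043, 0.005)
t=0.800: state=(0.926, 0.064, 0.009)
t=1.000: state=(0.890, 0.095, 0.015)
t=1.200: state=(0.839, 0.138, 0.023)
t=1.400: state=(0.771, 0.193, 0.035)
t=1.600: state=(0.687, 0.261, 0.052)
t=1.800: state=(0.590, 0.336, 0.074)
t=2.000: state=(0.488, 0.411, 0.101)
t=2.200: state=(0.388, 0.478, 0.134)
t=2.400: state=(0.300, 0.529, 0.171)
t=2.600: state=(0.227, 0.562, 0.211)
t=2.800: state=(0.169, 0.578, 0.253)
t=3.000: state=(0.126, 0.579, 0.295)
t=3.200: state=(0.094, 0.569, 0.337)
t=3.400: state=(0.071, 0.551, 0.378)
t=3.600: state=(0.054, 0.529, 0.418)
t=3.800: state=(0.041, 0.503, 0.455)
t=4.000: state=(0.032, 0.477, 0.491)
t=4.200: state=(0.025, 0.449, 0.525)
t=4.400: state=(0.020, 0.423, 0.557)
t=4.600: state=(0.016, 0.396, 0.587)
t=4.800: state=(0.013, 0.371, 0.615)
t=5.000: state=(0.011, 0.347, 0.642)
t=5.200: state=(0.009, 0.324, 0.666)
t=5.400: state=(0.008, 0.303, 0.689)
largest grid value and its neighbours: I(2.900)=0.57999, I(2.920)=0.58001, I(2.940)=0.57991
parabola through these three points peaks at t≈2.914 with I≈0.58002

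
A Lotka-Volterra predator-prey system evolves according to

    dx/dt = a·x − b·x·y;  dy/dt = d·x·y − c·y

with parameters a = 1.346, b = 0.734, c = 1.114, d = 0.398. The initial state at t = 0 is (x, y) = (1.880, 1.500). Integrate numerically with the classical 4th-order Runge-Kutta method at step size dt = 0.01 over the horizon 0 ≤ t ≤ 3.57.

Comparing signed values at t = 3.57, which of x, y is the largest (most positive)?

t=0.000: state=(1.880, 1.500)
step 1 (dt=0.01): k1=(0.461, -0.549), k2=(0.465, -0.546), k3=(0.465, -0.546), k4=(0.469, -0.544); state += dt/6·(k1+2k2+2k3+k4)
t=0.010: state=(1.885, 1.495)
t=0.020: state=(1.889, 1.489)
t=0.030: state=(1.894, 1.484)
continuing one RK4 step at a time; state shown every 20 steps (Δt=0.2):
t=0.200: state=(1.989, 1.400)
t=0.400: state=(2.133, 1.320)
t=0.600: state=(2.311, 1.260)
t=0.800: state=(2.522, 1.222)
t=1.000: state=(2.763, 1.207)
t=1.200: state=(3.028, 1.216)
t=1.400: state=(3.308, 1.252)
t=1.600: state=(3.586, 1.319)
t=1.800: state=(3.842, 1.418)
t=2.000: state=(4.044, 1.554)
t=2.200: state=(4.163, 1.726)
t=2.400: state=(4.169, 1.926)
t=2.600: state=(4.049, 2.139)
t=2.800: state=(3.813, 2.342)
t=3.000: state=(3.494, 2.508)
t=3.200: state=(3.138, 2.614)
t=3.400: state=(2.789, 2.648)
t=3.570: state=(2.522, 2.622)
compare at T: x=2.522, y=2.622

largest component: y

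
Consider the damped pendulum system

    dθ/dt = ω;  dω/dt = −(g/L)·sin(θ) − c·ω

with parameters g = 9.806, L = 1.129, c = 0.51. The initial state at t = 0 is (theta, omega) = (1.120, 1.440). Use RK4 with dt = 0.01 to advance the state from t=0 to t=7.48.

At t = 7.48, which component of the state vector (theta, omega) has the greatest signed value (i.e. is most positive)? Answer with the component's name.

largest component: theta

t=0.000: state=(1.120, 1.440)
step 1 (dt=0.01): k1=(1.440, -8.552), k2=(1.397, -8.558), k3=(1.397, -8.557), k4=(1.354, -8.561); state += dt/6·(k1+2k2+2k3+k4)
t=0.010: state=(1.134, 1.354)
t=0.020: state=(1.147, 1.269)
t=0.030: state=(1.159, 1.183)
continuing one RK4 step at a time; state shown every 25 steps (Δt=0.25):
t=0.250: state=(1.216, -0.641)
t=0.500: state=(0.832, -2.326)
t=0.750: state=(0.138, -2.990)
t=1.000: state=(-0.537, -2.188)
t=1.250: state=(-0.886, -0.544)
t=1.500: state=(-0.811, 1.094)
t=1.750: state=(-0.389, 2.134)
t=2.000: state=(0.164, 2.090)
t=2.250: state=(0.572, 1.062)
t=2.500: state=(0.668, -0.298)
t=2.750: state=(0.448, -1.373)
t=3.000: state=(0.044, -1.707)
t=3.250: state=(-0.333, -1.181)
t=3.500: state=(-0.506, -0.168)
t=3.750: state=(-0.421, 0.798)
t=4.000: state=(-0.147, 1.286)
t=4.250: state=(0.165, 1.099)
t=4.500: state=(0.360, 0.407)
t=4.750: state=(0.360, -0.391)
t=5.000: state=(0.188, -0.912)
t=5.250: state=(-0.054, -0.935)
t=5.500: state=(-0.241, -0.501)
t=5.750: state=(-0.289, 0.119)
t=6.000: state=(-0.192, 0.609)
t=6.250: state=(-0.014, 0.748)
t=6.500: state=(0.149, 0.507)
t=6.750: state=(0.221, 0.050)
t=7.000: state=(0.177, -0.376)
t=7.250: state=(0.053, -0.570)
t=7.480: state=(-0.073, -0.483)
compare at T: theta=-0.073, omega=-0.483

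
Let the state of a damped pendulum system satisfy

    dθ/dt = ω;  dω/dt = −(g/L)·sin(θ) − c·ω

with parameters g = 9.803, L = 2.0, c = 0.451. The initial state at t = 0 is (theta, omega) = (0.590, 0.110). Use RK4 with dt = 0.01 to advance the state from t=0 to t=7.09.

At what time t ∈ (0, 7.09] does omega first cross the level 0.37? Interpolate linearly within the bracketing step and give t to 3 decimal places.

t=0.000: state=(0.590, 0.110)
step 1 (dt=0.01): k1=(0.110, -2.777), k2=(0.096, -2.773), k3=(0.096, -2.772), k4=(0.082, -2.768); state += dt/6·(k1+2k2+2k3+k4)
t=0.010: state=(0.591, 0.082)
t=0.020: state=(0.592, 0.055)
t=0.030: state=(0.592, 0.027)
continuing one RK4 step at a time; state shown every 25 steps (Δt=0.25):
t=0.250: state=(0.535, -0.532)
t=0.500: state=(0.341, -0.973)
t=0.750: state=(0.074, -1.108)
t=1.000: state=(-0.186, -0.917)
t=1.250: state=(-0.365, -0.493)
t=1.500: state=(-0.425, 0.018)
t=1.680: state=(-0.391, 0.356)
next step: t=1.690: state=(-0.387, 0.373) — omega has crossed 0.37
linear interpolation between t=1.680 (0.35601) and t=1.690 (0.37294) → t≈1.688

t = 1.688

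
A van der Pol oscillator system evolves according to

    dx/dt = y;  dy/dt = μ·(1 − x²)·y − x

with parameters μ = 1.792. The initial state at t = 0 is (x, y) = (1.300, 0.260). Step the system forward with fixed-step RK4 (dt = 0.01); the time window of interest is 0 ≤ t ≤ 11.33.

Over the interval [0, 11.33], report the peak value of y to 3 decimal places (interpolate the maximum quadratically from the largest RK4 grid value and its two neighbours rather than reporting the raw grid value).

max y = 3.566

t=0.000: state=(1.300, 0.260)
step 1 (dt=0.01): k1=(0.260, -1.621), k2=(0.252, -1.614), k3=(0.252, -1.614), k4=(0.244, -1.607); state += dt/6·(k1+2k2+2k3+k4)
t=0.010: state=(1.303, 0.244)
t=0.020: state=(1.305, 0.228)
t=0.030: state=(1.307, 0.212)
continuing one RK4 step at a time; state shown every 50 steps (Δt=0.5):
t=0.500: state=(1.262, -0.349)
t=1.000: state=(0.981, -0.786)
t=1.500: state=(0.409, -1.653)
t=2.000: state=(-0.886, -3.439)
t=2.500: state=(-1.962, -0.488)
t=3.000: state=(-1.926, 0.319)
t=3.500: state=(-1.735, 0.431)
t=4.000: state=(-1.493, 0.544)
t=4.500: state=(-1.174, 0.764)
t=5.000: state=(-0.672, 1.352)
t=5.500: state=(0.389, 3.145)
t=6.000: state=(1.858, 1.379)
t=6.500: state=(1.989, -0.247)
t=7.000: state=(1.818, -0.399)
t=7.500: state=(1.597, -0.492)
t=8.000: state=(1.315, -0.655)
t=8.500: state=(0.907, -1.037)
t=9.000: state=(0.147, -2.243)
t=9.500: state=(-1.413, -3.060)
t=10.000: state=(-2.018, 0.006)
t=10.500: state=(-1.894, 0.361)
t=11.000: state=(-1.691, 0.451)
t=11.330: state=(-1.530, 0.525)
largest grid value and its neighbours: y(5.650)=3.56512, y(5.660)=3.56606, y(5.670)=3.56238
parabola through these three points peaks at t≈5.657 with y≈3.56626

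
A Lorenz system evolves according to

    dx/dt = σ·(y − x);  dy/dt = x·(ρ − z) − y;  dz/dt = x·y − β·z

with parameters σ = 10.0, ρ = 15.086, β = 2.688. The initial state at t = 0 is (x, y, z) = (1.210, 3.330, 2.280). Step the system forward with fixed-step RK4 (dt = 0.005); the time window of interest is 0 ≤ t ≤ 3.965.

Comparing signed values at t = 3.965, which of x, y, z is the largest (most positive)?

largest component: z

t=0.000: state=(1.210, 3.330, 2.280)
step 1 (dt=0.005): k1=(21.200, 12.165, -2.099), k2=(20.974, 12.820, -1.870), k3=(20.996, 12.811, -1.872), k4=(20.791, 13.458, -1.640); state += dt/6·(k1+2k2+2k3+k4)
t=0.005: state=(1.315, 3.394, 2.271)
t=0.010: state=(1.418, 3.465, 2.264)
t=0.015: state=(1.520, 3.541, 2.259)
continuing one RK4 step at a time; state shown every 40 steps (Δt=0.2):
t=0.200: state=(6.423, 10.257, 5.497)
t=0.400: state=(11.126, 8.614, 22.198)
t=0.600: state=(2.677, -0.070, 16.091)
t=0.800: state=(0.476, 0.299, 9.402)
t=1.000: state=(0.658, 0.962, 5.542)
t=1.200: state=(1.958, 3.129, 3.636)
t=1.400: state=(6.449, 9.956, 6.465)
t=1.600: state=(10.703, 8.619, 21.292)
t=1.800: state=(3.178, 0.568, 16.080)
t=2.000: state=(1.134, 1.097, 9.570)
t=2.200: state=(1.984, 2.893, 6.039)
t=2.400: state=(5.435, 8.156, 6.717)
t=2.600: state=(10.302, 10.355, 18.374)
t=2.800: state=(4.836, 1.846, 17.384)
t=3.000: state=(2.082, 1.939, 10.862)
t=3.200: state=(3.173, 4.387, 7.546)
t=3.400: state=(7.132, 9.662, 10.310)
t=3.600: state=(8.920, 7.105, 19.170)
t=3.800: state=(4.069, 2.425, 15.118)
t=3.965: state=(2.992, 3.152, 10.844)
compare at T: x=2.992, y=3.152, z=10.844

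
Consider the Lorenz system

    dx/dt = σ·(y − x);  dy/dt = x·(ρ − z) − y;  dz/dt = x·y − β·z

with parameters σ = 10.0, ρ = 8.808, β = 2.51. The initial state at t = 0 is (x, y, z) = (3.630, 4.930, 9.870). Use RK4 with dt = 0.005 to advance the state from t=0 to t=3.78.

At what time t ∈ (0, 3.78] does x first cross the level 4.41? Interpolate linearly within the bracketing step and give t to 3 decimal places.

t = 0.742

t=0.000: state=(3.630, 4.930, 9.870)
step 1 (dt=0.005): k1=(13.000, -8.785, -6.878), k2=(12.455, -8.735, -6.755), k3=(12.470, -8.734, -6.762), k4=(11.940, -8.683, -6.647); state += dt/6·(k1+2k2+2k3+k4)
t=0.005: state=(3.692, 4.886, 9.836)
t=0.010: state=(3.749, 4.843, 9.803)
t=0.015: state=(3.802, 4.801, 9.772)
continuing one RK4 step at a time; state shown every 40 steps (Δt=0.2):
t=0.200: state=(3.986, 3.719, 8.634)
t=0.400: state=(3.641, 3.629, 7.346)
t=0.600: state=(3.942, 4.227, 6.762)
t=0.740: state=(4.404, 4.750, 6.986)
next step: t=0.745: state=(4.421, 4.766, 7.003) — x has crossed 4.41
linear interpolation between t=0.740 (4.40354) and t=0.745 (4.42083) → t≈0.742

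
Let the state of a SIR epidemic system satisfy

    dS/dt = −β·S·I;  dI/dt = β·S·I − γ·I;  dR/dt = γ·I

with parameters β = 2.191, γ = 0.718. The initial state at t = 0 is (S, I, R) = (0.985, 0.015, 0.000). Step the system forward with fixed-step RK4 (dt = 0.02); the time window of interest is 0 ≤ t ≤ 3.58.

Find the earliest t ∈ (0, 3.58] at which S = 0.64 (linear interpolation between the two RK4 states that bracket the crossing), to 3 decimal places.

t=0.000: state=(0.985, 0.015, 0.000)
step 1 (dt=0.02): k1=(-0.032, 0.022, 0.011), k2=(-0.033, 0.022, 0.011), k3=(-0.033, 0.022, 0.011), k4=(-0.033, 0.022, 0.011); state += dt/6·(k1+2k2+2k3+k4)
t=0.020: state=(0.984, 0.015, 0.000)
t=0.040: state=(0.984, 0.016, 0.000)
t=0.060: state=(0.983, 0.016, 0.001)
continuing one RK4 step at a time; state shown every 10 steps (Δt=0.2):
t=0.200: state=(0.978, 0.020, 0.002)
t=0.400: state=(0.968, 0.027, 0.006)
t=0.600: state=(0.955, 0.035, 0.010)
t=0.800: state=(0.938, 0.046, 0.016)
t=1.000: state=(0.917, 0.060, 0.024)
t=1.200: state=(0.890, 0.077, 0.033)
t=1.400: state=(0.857, 0.098, 0.046)
t=1.600: state=(0.816, 0.122, 0.061)
t=1.800: state=(0.769, 0.150, 0.081)
t=2.000: state=(0.716, 0.180, 0.105)
t=2.200: state=(0.657, 0.210, 0.133)
t=2.240: state=(0.645, 0.216, 0.139)
next step: t=2.260: state=(0.639, 0.219, 0.142) — S has crossed 0.64
linear interpolation between t=2.240 (0.64512) and t=2.260 (0.63900) → t≈2.257

t = 2.257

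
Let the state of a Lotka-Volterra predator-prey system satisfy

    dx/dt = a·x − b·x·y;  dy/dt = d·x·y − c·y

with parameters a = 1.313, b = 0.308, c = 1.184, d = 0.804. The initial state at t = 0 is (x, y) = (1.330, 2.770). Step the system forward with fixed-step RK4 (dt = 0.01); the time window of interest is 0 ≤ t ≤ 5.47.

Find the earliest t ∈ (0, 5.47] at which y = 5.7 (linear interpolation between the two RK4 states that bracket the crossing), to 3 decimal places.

t=0.000: state=(1.330, 2.770)
step 1 (dt=0.01): k1=(0.612, -0.318), k2=(0.614, -0.311), k3=(0.614, -0.311), k4=(0.616, -0.304); state += dt/6·(k1+2k2+2k3+k4)
t=0.010: state=(1.336, 2.767)
t=0.020: state=(1.342, 2.764)
t=0.030: state=(1.349, 2.761)
continuing one RK4 step at a time; state shown every 20 steps (Δt=0.2):
t=0.200: state=(1.460, 2.735)
t=0.400: state=(1.603, 2.761)
t=0.600: state=(1.755, 2.854)
t=0.800: state=(1.905, 3.023)
t=1.000: state=(2.041, 3.277)
t=1.200: state=(2.147, 3.623)
t=1.400: state=(2.204, 4.059)
t=1.600: state=(2.198, 4.568)
t=1.800: state=(2.122, 5.106)
t=2.000: state=(1.983, 5.608)
t=2.040: state=(1.949, 5.698)
next step: t=2.050: state=(1.940, 5.720) — y has crossed 5.7
linear interpolation between t=2.040 (5.69811) and t=2.050 (5.71977) → t≈2.041

t = 2.041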